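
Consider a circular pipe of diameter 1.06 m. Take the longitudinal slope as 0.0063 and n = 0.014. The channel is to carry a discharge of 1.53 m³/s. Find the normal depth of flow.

Manning's equation rearranged: A R^(2/3) = nQ / (1·√S) = 0.014 × 1.53 / (√0.0063) = 0.2699.
Trying y = 0.792 m: A R^(2/3) = 0.3305 — high.
Trying y = 0.554 m: A R^(2/3) = 0.1961 — low.
Trying y = 0.679 m: A R^(2/3) = 0.2697 — matches.

y_n = 0.679 m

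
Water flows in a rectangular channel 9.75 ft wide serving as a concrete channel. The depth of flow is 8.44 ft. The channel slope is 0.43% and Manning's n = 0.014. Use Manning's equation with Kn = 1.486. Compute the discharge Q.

Flow area A = b·y = 9.75 × 8.44 = 82.29 ft². Wetted perimeter P = b + 2y = 9.75 + 2×8.44 = 26.63 ft.
Hydraulic radius R = A/P = 82.29/26.63 = 3.09 ft.
Manning's equation: Q = (1.486/n) A R^(2/3) S^(1/2) = (1.486/0.014) × 82.29 × 3.09^(2/3) × 0.0043^(1/2) = 1220 ft³/s.

Q = 1220 ft³/s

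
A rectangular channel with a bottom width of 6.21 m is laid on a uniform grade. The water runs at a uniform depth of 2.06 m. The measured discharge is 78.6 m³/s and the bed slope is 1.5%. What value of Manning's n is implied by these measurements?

Flow area A = b·y = 6.21 × 2.06 = 12.79 m². Wetted perimeter P = b + 2y = 6.21 + 2×2.06 = 10.33 m.
Hydraulic radius R = A/P = 12.79/10.33 = 1.238 m.
Rearranging Manning's equation: n = (1/Q) A R^(2/3) S^(1/2) = (1/78.6) × 12.79 × 1.238^(2/3) × √0.015 = 0.023.

n = 0.023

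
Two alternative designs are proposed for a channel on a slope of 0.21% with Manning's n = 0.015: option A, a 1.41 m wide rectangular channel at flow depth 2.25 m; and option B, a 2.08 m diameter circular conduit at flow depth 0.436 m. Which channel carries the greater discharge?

channel A

Channel A: Flow area A = b·y = 1.41 × 2.25 = 3.172 m². Wetted perimeter P = b + 2y = 1.41 + 2×2.25 = 5.91 m. Hydraulic radius R = A/P = 3.172/5.91 = 0.5368 m. Q_A = (1/0.015)·3.172·0.5368^(2/3)·√0.0021 = 6.402 m³/s.
Channel B: For a circular section of diameter D = 2.08 m at depth y = 0.436 m, the central angle is θ = 2 arccos(1 − 2y/D) = 1.902 rad. Then A = (D²/8)(θ − sin θ) = 0.5174 m² and P = Dθ/2 = 1.978 m. Hydraulic radius R = A/P = 0.5174/1.978 = 0.2615 m. Q_B = (1/0.015)·0.5174·0.2615^(2/3)·√0.0021 = 0.6464 m³/s.
Q_A = 6.402 m³/s vs Q_B = 0.6464 m³/s, so channel A carries more.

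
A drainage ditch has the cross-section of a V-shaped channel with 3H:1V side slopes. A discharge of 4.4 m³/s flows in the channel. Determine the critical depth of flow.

y_c = 0.848 m

At critical depth, Q² T / (g A³) = 1, i.e. A³/T = Q²/g = 4.4²/9.81 = 1.973.
Trying y = 0.621 m: A³/T = 0.4156 — low.
Trying y = 0.985 m: A³/T = 4.172 — high.
Trying y = 0.848 m: A³/T = 1.973 — ≈ 1.973.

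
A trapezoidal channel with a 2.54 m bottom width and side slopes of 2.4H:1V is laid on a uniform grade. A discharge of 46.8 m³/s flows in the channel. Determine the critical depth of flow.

At critical depth, Q² T / (g A³) = 1, i.e. A³/T = Q²/g = 46.8²/9.81 = 223.3.
Try y = 2.38 m: A³/T = 542.5 — too large.
Try y = 1.6 m: A³/T = 104.1 — too small.
Try y = 1.93 m: A³/T = 224.7 — ≈ 223.3.

y_c = 1.93 m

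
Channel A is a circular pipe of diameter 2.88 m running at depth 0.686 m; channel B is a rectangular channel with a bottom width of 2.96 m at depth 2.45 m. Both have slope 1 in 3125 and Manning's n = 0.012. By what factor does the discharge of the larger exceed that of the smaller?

10.6

Channel A: For a circular section of diameter D = 2.88 m at depth y = 0.686 m, the central angle is θ = 2 arccos(1 − 2y/D) = 2.039 rad. Then A = (D²/8)(θ − sin θ) = 1.189 m² and P = Dθ/2 = 2.937 m. Hydraulic radius R = A/P = 1.189/2.937 = 0.405 m. Q_A = (1/0.012)·1.189·0.405^(2/3)·√0.00032 = 0.9706 m³/s.
Channel B: Flow area A = b·y = 2.96 × 2.45 = 7.252 m². Wetted perimeter P = b + 2y = 2.96 + 2×2.45 = 7.86 m. Hydraulic radius R = A/P = 7.252/7.86 = 0.9226 m. Q_B = (1/0.012)·7.252·0.9226^(2/3)·√0.00032 = 10.25 m³/s.
The larger discharge is 10.25 m³/s and the smaller is 0.9706 m³/s; the ratio is 10.6.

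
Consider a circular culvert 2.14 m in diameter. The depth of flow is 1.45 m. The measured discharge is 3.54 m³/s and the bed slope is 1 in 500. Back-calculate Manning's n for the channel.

n = 0.024

For a circular section of diameter D = 2.14 m at depth y = 1.45 m, the central angle is θ = 2 arccos(1 − 2y/D) = 3.868 rad. Then A = (D²/8)(θ − sin θ) = 2.594 m² and P = Dθ/2 = 4.138 m.
Hydraulic radius R = A/P = 2.594/4.138 = 0.6268 m.
Rearranging Manning's equation: n = (1/Q) A R^(2/3) S^(1/2) = (1/3.54) × 2.594 × 0.6268^(2/3) × √0.002 = 0.024.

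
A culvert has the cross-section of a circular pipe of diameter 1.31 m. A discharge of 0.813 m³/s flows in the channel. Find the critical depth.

At critical depth, Q² T / (g A³) = 1, i.e. A³/T = Q²/g = 0.813²/9.81 = 0.06738.
Try y = 0.584 m: A³/T = 0.1507 — too large.
Try y = 0.407 m: A³/T = 0.03752 — too small.
Try y = 0.474 m: A³/T = 0.06759 — ≈ 0.06738.

y_c = 0.474 m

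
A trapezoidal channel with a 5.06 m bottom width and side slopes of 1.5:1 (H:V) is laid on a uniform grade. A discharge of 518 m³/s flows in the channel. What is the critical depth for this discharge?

y_c = 6.07 m

At critical depth, Q² T / (g A³) = 1, i.e. A³/T = Q²/g = 518²/9.81 = 27350.
Try y = 6.64 m: A³/T = 39710 — over.
Try y = 4.43 m: A³/T = 7598 — short.
Try y = 6.07 m: A³/T = 27320 — close enough.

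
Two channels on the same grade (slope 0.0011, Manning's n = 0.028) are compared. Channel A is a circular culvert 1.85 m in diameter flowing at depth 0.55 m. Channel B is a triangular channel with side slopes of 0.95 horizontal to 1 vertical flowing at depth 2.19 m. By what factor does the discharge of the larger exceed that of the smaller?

12.2

Channel A: For a circular section of diameter D = 1.85 m at depth y = 0.55 m, the central angle is θ = 2 arccos(1 − 2y/D) = 2.307 rad. Then A = (D²/8)(θ − sin θ) = 0.6698 m² and P = Dθ/2 = 2.134 m. Hydraulic radius R = A/P = 0.6698/2.134 = 0.3139 m. Q_A = (1/0.028)·0.6698·0.3139^(2/3)·√0.0011 = 0.3664 m³/s.
Channel B: For a triangular section with side slope z = 0.95: A = zy² = 0.95×2.19² = 4.556 m²; P = 2y√(1+z²) = 2×2.19×1.379 = 6.041 m. Hydraulic radius R = A/P = 4.556/6.041 = 0.7542 m. Q_B = (1/0.028)·4.556·0.7542^(2/3)·√0.0011 = 4.472 m³/s.
The larger discharge is 4.472 m³/s and the smaller is 0.3664 m³/s; the ratio is 12.2.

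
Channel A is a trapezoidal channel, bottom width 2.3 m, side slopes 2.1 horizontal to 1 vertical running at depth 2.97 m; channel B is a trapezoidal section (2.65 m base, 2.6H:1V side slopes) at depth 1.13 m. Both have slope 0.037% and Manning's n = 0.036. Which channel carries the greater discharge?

channel A

Channel A: With bottom width b = 2.3 m and side slope z = 2.1: A = (b + zy)y = (2.3 + 2.1×2.97)×2.97 = 25.35 m²; P = b + 2y√(1+z²) = 2.3 + 2×2.97×2.326 = 16.12 m. Hydraulic radius R = A/P = 25.35/16.12 = 1.573 m. Q_A = (1/0.036)·25.35·1.573^(2/3)·√0.00037 = 18.33 m³/s.
Channel B: With bottom width b = 2.65 m and side slope z = 2.6: A = (b + zy)y = (2.65 + 2.6×1.13)×1.13 = 6.314 m²; P = b + 2y√(1+z²) = 2.65 + 2×1.13×2.786 = 8.946 m. Hydraulic radius R = A/P = 6.314/8.946 = 0.7059 m. Q_B = (1/0.036)·6.314·0.7059^(2/3)·√0.00037 = 2.675 m³/s.
Q_A = 18.33 m³/s vs Q_B = 2.675 m³/s, so channel A carries more.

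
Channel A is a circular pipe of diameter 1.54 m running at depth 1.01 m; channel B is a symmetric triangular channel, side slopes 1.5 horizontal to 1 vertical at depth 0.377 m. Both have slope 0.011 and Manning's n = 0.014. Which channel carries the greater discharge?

channel A

Channel A: For a circular section of diameter D = 1.54 m at depth y = 1.01 m, the central angle is θ = 2 arccos(1 − 2y/D) = 3.776 rad. Then A = (D²/8)(θ − sin θ) = 1.295 m² and P = Dθ/2 = 2.907 m. Hydraulic radius R = A/P = 1.295/2.907 = 0.4454 m. Q_A = (1/0.014)·1.295·0.4454^(2/3)·√0.011 = 5.657 m³/s.
Channel B: For a triangular section with side slope z = 1.5: A = zy² = 1.5×0.377² = 0.2132 m²; P = 2y√(1+z²) = 2×0.377×1.803 = 1.359 m. Hydraulic radius R = A/P = 0.2132/1.359 = 0.1568 m. Q_B = (1/0.014)·0.2132·0.1568^(2/3)·√0.011 = 0.4645 m³/s.
Q_A = 5.657 m³/s vs Q_B = 0.4645 m³/s, so channel A carries more.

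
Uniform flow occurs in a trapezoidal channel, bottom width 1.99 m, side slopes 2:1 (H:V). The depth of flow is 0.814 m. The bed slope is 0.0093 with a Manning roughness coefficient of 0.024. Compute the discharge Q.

With bottom width b = 1.99 m and side slope z = 2: A = (b + zy)y = (1.99 + 2×0.814)×0.814 = 2.945 m²; P = b + 2y√(1+z²) = 1.99 + 2×0.814×2.236 = 5.63 m.
Hydraulic radius R = A/P = 2.945/5.63 = 0.5231 m.
Manning's equation: Q = (1/n) A R^(2/3) S^(1/2) = (1/0.024) × 2.945 × 0.5231^(2/3) × 0.0093^(1/2) = 7.68 m³/s.

Q = 7.68 m³/s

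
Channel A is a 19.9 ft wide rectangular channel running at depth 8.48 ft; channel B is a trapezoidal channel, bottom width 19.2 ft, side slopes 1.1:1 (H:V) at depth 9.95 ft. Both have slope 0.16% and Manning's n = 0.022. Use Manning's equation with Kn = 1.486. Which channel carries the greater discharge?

Channel A: Flow area A = b·y = 19.9 × 8.48 = 168.8 ft². Wetted perimeter P = b + 2y = 19.9 + 2×8.48 = 36.86 ft. Hydraulic radius R = A/P = 168.8/36.86 = 4.578 ft. Q_A = (1.486/0.022)·168.8·4.578^(2/3)·√0.0016 = 1257 ft³/s.
Channel B: With bottom width b = 19.2 ft and side slope z = 1.1: A = (b + zy)y = (19.2 + 1.1×9.95)×9.95 = 299.9 ft²; P = b + 2y√(1+z²) = 19.2 + 2×9.95×1.487 = 48.78 ft. Hydraulic radius R = A/P = 299.9/48.78 = 6.148 ft. Q_B = (1.486/0.022)·299.9·6.148^(2/3)·√0.0016 = 2720 ft³/s.
Q_A = 1257 ft³/s vs Q_B = 2720 ft³/s, so channel B carries more.

channel B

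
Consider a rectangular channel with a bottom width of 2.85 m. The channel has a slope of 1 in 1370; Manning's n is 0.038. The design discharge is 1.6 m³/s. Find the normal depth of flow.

y_n = 1.09 m

Manning's equation rearranged: A R^(2/3) = nQ / (1·√S) = 0.038 × 1.6 / (√0.0007299) = 2.25.
At y = 1.34 m: A R^(2/3) = 2.984 — too large.
At y = 0.91 m: A R^(2/3) = 1.752 — too small.
At y = 1.09 m: A R^(2/3) = 2.253 — matches.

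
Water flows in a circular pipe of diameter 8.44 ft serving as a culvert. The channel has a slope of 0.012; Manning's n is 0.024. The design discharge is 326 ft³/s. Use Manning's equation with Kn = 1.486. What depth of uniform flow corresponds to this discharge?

y_n = 4.33 ft

Manning's equation rearranged: A R^(2/3) = nQ / (1.486·√S) = 0.024 × 326 / (1.486 × √0.012) = 48.06.
Trying y = 5.5 ft: A R^(2/3) = 69.87 — over.
Trying y = 3.51 ft: A R^(2/3) = 33.29 — short.
Trying y = 4.33 ft: A R^(2/3) = 48.06 — ≈ 48.06.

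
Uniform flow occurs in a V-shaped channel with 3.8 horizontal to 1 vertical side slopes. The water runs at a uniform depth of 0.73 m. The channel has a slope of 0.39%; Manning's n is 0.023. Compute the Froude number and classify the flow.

For a triangular section with side slope z = 3.8: A = zy² = 3.8×0.73² = 2.025 m²; P = 2y√(1+z²) = 2×0.73×3.929 = 5.737 m.
Hydraulic radius R = A/P = 2.025/5.737 = 0.353 m.
V = (1/n) R^(2/3) √S = (1/0.023) × 0.353^(2/3) × √0.0039 = 1.356 m/s. Hydraulic depth D_h = A/T = 2.025/5.548 = 0.365 m.
Froude number Fr = V/√(g·D_h) = 1.356/√(9.81×0.365) = 0.717, which is less than 1, so the flow is subcritical.

subcritical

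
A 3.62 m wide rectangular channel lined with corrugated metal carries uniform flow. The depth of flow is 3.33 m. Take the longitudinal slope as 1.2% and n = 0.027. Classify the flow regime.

Flow area A = b·y = 3.62 × 3.33 = 12.05 m². Wetted perimeter P = b + 2y = 3.62 + 2×3.33 = 10.28 m.
Hydraulic radius R = A/P = 12.05/10.28 = 1.173 m.
V = (1/n) R^(2/3) √S = (1/0.027) × 1.173^(2/3) × √0.012 = 4.512 m/s. Hydraulic depth D_h = A/T = 12.05/3.62 = 3.33 m.
Froude number Fr = V/√(g·D_h) = 4.512/√(9.81×3.33) = 0.789, which is less than 1, so the flow is subcritical.

subcritical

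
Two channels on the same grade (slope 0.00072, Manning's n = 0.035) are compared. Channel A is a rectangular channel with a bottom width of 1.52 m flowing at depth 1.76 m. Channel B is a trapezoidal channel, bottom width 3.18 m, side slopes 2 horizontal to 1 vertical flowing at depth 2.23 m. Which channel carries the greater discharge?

Channel A: Flow area A = b·y = 1.52 × 1.76 = 2.675 m². Wetted perimeter P = b + 2y = 1.52 + 2×1.76 = 5.04 m. Hydraulic radius R = A/P = 2.675/5.04 = 0.5308 m. Q_A = (1/0.035)·2.675·0.5308^(2/3)·√0.00072 = 1.345 m³/s.
Channel B: With bottom width b = 3.18 m and side slope z = 2: A = (b + zy)y = (3.18 + 2×2.23)×2.23 = 17.04 m²; P = b + 2y√(1+z²) = 3.18 + 2×2.23×2.236 = 13.15 m. Hydraulic radius R = A/P = 17.04/13.15 = 1.295 m. Q_B = (1/0.035)·17.04·1.295^(2/3)·√0.00072 = 15.52 m³/s.
Q_A = 1.345 m³/s vs Q_B = 15.52 m³/s, so channel B carries more.

channel B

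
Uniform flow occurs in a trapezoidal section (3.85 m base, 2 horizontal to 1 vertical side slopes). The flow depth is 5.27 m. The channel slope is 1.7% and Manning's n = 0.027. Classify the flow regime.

supercritical

With bottom width b = 3.85 m and side slope z = 2: A = (b + zy)y = (3.85 + 2×5.27)×5.27 = 75.84 m²; P = b + 2y√(1+z²) = 3.85 + 2×5.27×2.236 = 27.42 m.
Hydraulic radius R = A/P = 75.84/27.42 = 2.766 m.
V = (1/n) R^(2/3) √S = (1/0.027) × 2.766^(2/3) × √0.017 = 9.515 m/s. Hydraulic depth D_h = A/T = 75.84/24.93 = 3.042 m.
Froude number Fr = V/√(g·D_h) = 9.515/√(9.81×3.042) = 1.74, which is greater than 1, so the flow is supercritical.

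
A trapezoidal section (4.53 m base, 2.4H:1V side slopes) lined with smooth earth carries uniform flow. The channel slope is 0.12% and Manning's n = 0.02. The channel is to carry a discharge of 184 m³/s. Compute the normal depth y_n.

y_n = 4.17 m

Manning's equation rearranged: A R^(2/3) = nQ / (1·√S) = 0.02 × 184 / (√0.0012) = 106.2.
At y = 5.05 m: A R^(2/3) = 164.3 — over.
At y = 2.9 m: A R^(2/3) = 47.45 — short.
At y = 4.17 m: A R^(2/3) = 106 — matches.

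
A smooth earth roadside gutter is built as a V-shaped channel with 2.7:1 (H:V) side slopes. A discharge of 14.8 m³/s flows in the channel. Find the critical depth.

At critical depth, Q² T / (g A³) = 1, i.e. A³/T = Q²/g = 14.8²/9.81 = 22.33.
Trying y = 1.06 m: A³/T = 4.878 — too small.
Trying y = 1.78 m: A³/T = 65.13 — too large.
Trying y = 1.44 m: A³/T = 22.57 — close enough.

y_c = 1.44 m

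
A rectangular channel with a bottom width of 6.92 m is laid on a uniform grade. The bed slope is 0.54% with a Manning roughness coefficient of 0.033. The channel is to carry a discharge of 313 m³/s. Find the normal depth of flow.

y_n = 10.7 m

Manning's equation rearranged: A R^(2/3) = nQ / (1·√S) = 0.033 × 313 / (√0.0054) = 140.6.
At y = 13 m: A R^(2/3) = 175.8 — too large.
At y = 10.7 m: A R^(2/3) = 140.5 — close enough.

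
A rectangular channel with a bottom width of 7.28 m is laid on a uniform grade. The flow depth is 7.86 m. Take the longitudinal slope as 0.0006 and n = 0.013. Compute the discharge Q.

Q = 198 m³/s

Flow area A = b·y = 7.28 × 7.86 = 57.22 m². Wetted perimeter P = b + 2y = 7.28 + 2×7.86 = 23 m.
Hydraulic radius R = A/P = 57.22/23 = 2.488 m.
Manning's equation: Q = (1/n) A R^(2/3) S^(1/2) = (1/0.013) × 57.22 × 2.488^(2/3) × 0.0006^(1/2) = 198 m³/s.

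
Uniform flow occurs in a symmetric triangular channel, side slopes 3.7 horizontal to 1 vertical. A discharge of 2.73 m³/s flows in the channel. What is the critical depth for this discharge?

y_c = 0.644 m

At critical depth, Q² T / (g A³) = 1, i.e. A³/T = Q²/g = 2.73²/9.81 = 0.7597.
Try y = 0.464 m: A³/T = 0.1472 — short.
Try y = 0.644 m: A³/T = 0.7582 — matches.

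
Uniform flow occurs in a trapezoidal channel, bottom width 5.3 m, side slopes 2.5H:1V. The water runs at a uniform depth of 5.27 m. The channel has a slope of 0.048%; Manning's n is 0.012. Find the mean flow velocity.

With bottom width b = 5.3 m and side slope z = 2.5: A = (b + zy)y = (5.3 + 2.5×5.27)×5.27 = 97.36 m²; P = b + 2y√(1+z²) = 5.3 + 2×5.27×2.693 = 33.68 m.
Hydraulic radius R = A/P = 97.36/33.68 = 2.891 m.
From Manning's equation, V = (1/n) R^(2/3) S^(1/2) = (1/0.012) × 2.891^(2/3) × 0.00048^(1/2) = 3.71 m/s.

V = 3.71 m/s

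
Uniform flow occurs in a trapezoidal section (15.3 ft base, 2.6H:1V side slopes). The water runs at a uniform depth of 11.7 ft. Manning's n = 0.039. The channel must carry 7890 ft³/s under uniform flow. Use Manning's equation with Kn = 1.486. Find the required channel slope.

With bottom width b = 15.3 ft and side slope z = 2.6: A = (b + zy)y = (15.3 + 2.6×11.7)×11.7 = 534.9 ft²; P = b + 2y√(1+z²) = 15.3 + 2×11.7×2.786 = 80.48 ft.
Hydraulic radius R = A/P = 534.9/80.48 = 6.646 ft.
From Manning's equation, S = [nQ / (1.486 A R^(2/3))]² = [0.039 × 7890 / (1.486 × 534.9 × 6.646^(2/3))]² = 0.012.

S = 0.012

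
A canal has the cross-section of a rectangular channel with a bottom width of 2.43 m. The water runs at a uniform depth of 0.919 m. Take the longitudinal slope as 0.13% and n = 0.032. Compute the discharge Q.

Q = 1.63 m³/s

Flow area A = b·y = 2.43 × 0.919 = 2.233 m². Wetted perimeter P = b + 2y = 2.43 + 2×0.919 = 4.268 m.
Hydraulic radius R = A/P = 2.233/4.268 = 0.5232 m.
Manning's equation: Q = (1/n) A R^(2/3) S^(1/2) = (1/0.032) × 2.233 × 0.5232^(2/3) × 0.0013^(1/2) = 1.63 m³/s.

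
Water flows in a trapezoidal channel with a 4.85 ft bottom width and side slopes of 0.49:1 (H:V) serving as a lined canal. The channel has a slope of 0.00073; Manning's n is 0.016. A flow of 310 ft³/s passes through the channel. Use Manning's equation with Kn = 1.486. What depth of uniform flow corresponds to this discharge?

Manning's equation rearranged: A R^(2/3) = nQ / (1.486·√S) = 0.016 × 310 / (1.486 × √0.00073) = 123.5.
Trying y = 6.42 ft: A R^(2/3) = 99.06 — short.
Trying y = 8.69 ft: A R^(2/3) = 174.4 — over.
Trying y = 7.24 ft: A R^(2/3) = 123.6 — close enough.

y_n = 7.24 ft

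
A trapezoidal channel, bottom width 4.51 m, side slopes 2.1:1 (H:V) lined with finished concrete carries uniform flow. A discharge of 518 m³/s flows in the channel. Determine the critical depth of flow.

At critical depth, Q² T / (g A³) = 1, i.e. A³/T = Q²/g = 518²/9.81 = 27350.
At y = 4.72 m: A³/T = 12960 — low.
At y = 7.19 m: A³/T = 80750 — high.
At y = 5.62 m: A³/T = 27400 — matches.

y_c = 5.62 m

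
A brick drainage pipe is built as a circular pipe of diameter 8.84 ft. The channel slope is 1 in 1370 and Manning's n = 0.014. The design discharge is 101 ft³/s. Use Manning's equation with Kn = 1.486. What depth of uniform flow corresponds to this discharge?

Manning's equation rearranged: A R^(2/3) = nQ / (1.486·√S) = 0.014 × 101 / (1.486 × √0.0007299) = 35.22.
Try y = 4.28 ft: A R^(2/3) = 49.28 — high.
Try y = 2.58 ft: A R^(2/3) = 19.33 — low.
Try y = 3.54 ft: A R^(2/3) = 35.16 — matches.

y_n = 3.54 ft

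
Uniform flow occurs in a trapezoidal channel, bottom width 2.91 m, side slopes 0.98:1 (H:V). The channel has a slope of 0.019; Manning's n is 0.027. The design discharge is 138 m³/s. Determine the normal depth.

Manning's equation rearranged: A R^(2/3) = nQ / (1·√S) = 0.027 × 138 / (√0.019) = 27.03.
Try y = 2.32 m: A R^(2/3) = 14.17 — too small.
Try y = 3.53 m: A R^(2/3) = 32.74 — too large.
Try y = 3.21 m: A R^(2/3) = 26.96 — ≈ 27.03.

y_n = 3.21 m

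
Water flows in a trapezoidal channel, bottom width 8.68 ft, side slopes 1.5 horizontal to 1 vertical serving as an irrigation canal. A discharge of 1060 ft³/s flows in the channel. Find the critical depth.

At critical depth, Q² T / (g A³) = 1, i.e. A³/T = Q²/g = 1060²/32.2 = 34890.
Try y = 5.05 ft: A³/T = 23210 — short.
Try y = 7.01 ft: A³/T = 82000 — over.
Try y = 5.62 ft: A³/T = 34810 — close enough.

y_c = 5.62 ft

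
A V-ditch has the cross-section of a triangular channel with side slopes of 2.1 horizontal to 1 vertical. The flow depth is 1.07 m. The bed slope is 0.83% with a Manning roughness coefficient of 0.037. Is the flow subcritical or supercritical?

subcritical

For a triangular section with side slope z = 2.1: A = zy² = 2.1×1.07² = 2.404 m²; P = 2y√(1+z²) = 2×1.07×2.326 = 4.978 m.
Hydraulic radius R = A/P = 2.404/4.978 = 0.483 m.
V = (1/n) R^(2/3) √S = (1/0.037) × 0.483^(2/3) × √0.0083 = 1.516 m/s. Hydraulic depth D_h = A/T = 2.404/4.494 = 0.535 m.
Froude number Fr = V/√(g·D_h) = 1.516/√(9.81×0.535) = 0.662, which is less than 1, so the flow is subcritical.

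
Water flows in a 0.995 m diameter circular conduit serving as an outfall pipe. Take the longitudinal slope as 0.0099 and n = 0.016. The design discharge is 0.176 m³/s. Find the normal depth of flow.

Manning's equation rearranged: A R^(2/3) = nQ / (1·√S) = 0.016 × 0.176 / (√0.0099) = 0.0283.
Try y = 0.23 m: A R^(2/3) = 0.03604 — too large.
Try y = 0.204 m: A R^(2/3) = 0.02832 — ≈ 0.0283.

y_n = 0.204 m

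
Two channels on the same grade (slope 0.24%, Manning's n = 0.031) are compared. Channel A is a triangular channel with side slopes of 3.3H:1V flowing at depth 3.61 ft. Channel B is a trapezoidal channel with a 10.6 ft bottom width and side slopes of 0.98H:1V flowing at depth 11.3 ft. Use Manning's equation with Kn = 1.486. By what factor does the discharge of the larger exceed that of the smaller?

Channel A: For a triangular section with side slope z = 3.3: A = zy² = 3.3×3.61² = 43.01 ft²; P = 2y√(1+z²) = 2×3.61×3.448 = 24.9 ft. Hydraulic radius R = A/P = 43.01/24.9 = 1.727 ft. Q_A = (1.486/0.031)·43.01·1.727^(2/3)·√0.0024 = 145.4 ft³/s.
Channel B: With bottom width b = 10.6 ft and side slope z = 0.98: A = (b + zy)y = (10.6 + 0.98×11.3)×11.3 = 244.9 ft²; P = b + 2y√(1+z²) = 10.6 + 2×11.3×1.4 = 42.24 ft. Hydraulic radius R = A/P = 244.9/42.24 = 5.798 ft. Q_B = (1.486/0.031)·244.9·5.798^(2/3)·√0.0024 = 1856 ft³/s.
The larger discharge is 1856 ft³/s and the smaller is 145.4 ft³/s; the ratio is 12.8.

12.8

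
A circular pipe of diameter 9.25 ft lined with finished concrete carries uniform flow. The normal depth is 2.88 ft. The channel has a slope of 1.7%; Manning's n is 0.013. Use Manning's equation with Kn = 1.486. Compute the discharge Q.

For a circular section of diameter D = 9.25 ft at depth y = 2.88 ft, the central angle is θ = 2 arccos(1 − 2y/D) = 2.368 rad. Then A = (D²/8)(θ − sin θ) = 17.85 ft² and P = Dθ/2 = 10.95 ft.
Hydraulic radius R = A/P = 17.85/10.95 = 1.63 ft.
Manning's equation: Q = (1.486/n) A R^(2/3) S^(1/2) = (1.486/0.013) × 17.85 × 1.63^(2/3) × 0.017^(1/2) = 368 ft³/s.

Q = 368 ft³/s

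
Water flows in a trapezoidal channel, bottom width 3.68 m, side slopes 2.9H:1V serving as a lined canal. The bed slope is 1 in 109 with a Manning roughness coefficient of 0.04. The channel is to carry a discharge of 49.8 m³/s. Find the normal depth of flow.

y_n = 1.98 m

Manning's equation rearranged: A R^(2/3) = nQ / (1·√S) = 0.04 × 49.8 / (√0.009174) = 20.8.
Trying y = 2.52 m: A R^(2/3) = 35.42 — over.
Trying y = 1.5 m: A R^(2/3) = 11.52 — short.
Trying y = 1.98 m: A R^(2/3) = 20.82 — close enough.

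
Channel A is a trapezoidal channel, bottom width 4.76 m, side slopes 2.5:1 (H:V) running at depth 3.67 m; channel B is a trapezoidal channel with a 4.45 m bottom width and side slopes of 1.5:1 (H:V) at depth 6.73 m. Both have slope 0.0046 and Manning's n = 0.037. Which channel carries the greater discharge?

Channel A: With bottom width b = 4.76 m and side slope z = 2.5: A = (b + zy)y = (4.76 + 2.5×3.67)×3.67 = 51.14 m²; P = b + 2y√(1+z²) = 4.76 + 2×3.67×2.693 = 24.52 m. Hydraulic radius R = A/P = 51.14/24.52 = 2.085 m. Q_A = (1/0.037)·51.14·2.085^(2/3)·√0.0046 = 153 m³/s.
Channel B: With bottom width b = 4.45 m and side slope z = 1.5: A = (b + zy)y = (4.45 + 1.5×6.73)×6.73 = 97.89 m²; P = b + 2y√(1+z²) = 4.45 + 2×6.73×1.803 = 28.72 m. Hydraulic radius R = A/P = 97.89/28.72 = 3.409 m. Q_B = (1/0.037)·97.89·3.409^(2/3)·√0.0046 = 406.4 m³/s.
Q_A = 153 m³/s vs Q_B = 406.4 m³/s, so channel B carries more.

channel B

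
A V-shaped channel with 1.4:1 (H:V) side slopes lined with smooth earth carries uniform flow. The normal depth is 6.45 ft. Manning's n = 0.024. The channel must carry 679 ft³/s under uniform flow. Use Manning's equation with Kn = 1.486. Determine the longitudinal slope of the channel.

S = 0.00979

For a triangular section with side slope z = 1.4: A = zy² = 1.4×6.45² = 58.24 ft²; P = 2y√(1+z²) = 2×6.45×1.72 = 22.19 ft.
Hydraulic radius R = A/P = 58.24/22.19 = 2.624 ft.
From Manning's equation, S = [nQ / (1.486 A R^(2/3))]² = [0.024 × 679 / (1.486 × 58.24 × 2.624^(2/3))]² = 0.00979.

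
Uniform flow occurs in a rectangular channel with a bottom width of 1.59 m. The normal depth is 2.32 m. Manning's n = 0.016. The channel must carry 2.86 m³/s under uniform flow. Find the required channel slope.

Flow area A = b·y = 1.59 × 2.32 = 3.689 m². Wetted perimeter P = b + 2y = 1.59 + 2×2.32 = 6.23 m.
Hydraulic radius R = A/P = 3.689/6.23 = 0.5921 m.
From Manning's equation, S = [nQ / (1 A R^(2/3))]² = [0.016 × 2.86 / (1 × 3.689 × 0.5921^(2/3))]² = 0.00031.

S = 0.00031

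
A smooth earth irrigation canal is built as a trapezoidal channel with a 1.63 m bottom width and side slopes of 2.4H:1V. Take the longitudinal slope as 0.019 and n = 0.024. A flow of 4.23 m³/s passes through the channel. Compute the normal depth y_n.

Manning's equation rearranged: A R^(2/3) = nQ / (1·√S) = 0.024 × 4.23 / (√0.019) = 0.7365.
Trying y = 0.468 m: A R^(2/3) = 0.5991 — low.
Trying y = 0.52 m: A R^(2/3) = 0.7366 — close enough.

y_n = 0.52 m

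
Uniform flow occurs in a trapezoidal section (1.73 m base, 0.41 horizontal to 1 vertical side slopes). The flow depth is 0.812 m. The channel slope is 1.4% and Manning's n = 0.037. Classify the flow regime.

subcritical

With bottom width b = 1.73 m and side slope z = 0.41: A = (b + zy)y = (1.73 + 0.41×0.812)×0.812 = 1.675 m²; P = b + 2y√(1+z²) = 1.73 + 2×0.812×1.081 = 3.485 m.
Hydraulic radius R = A/P = 1.675/3.485 = 0.4806 m.
V = (1/n) R^(2/3) √S = (1/0.037) × 0.4806^(2/3) × √0.014 = 1.962 m/s. Hydraulic depth D_h = A/T = 1.675/2.396 = 0.6992 m.
Froude number Fr = V/√(g·D_h) = 1.962/√(9.81×0.6992) = 0.749, which is less than 1, so the flow is subcritical.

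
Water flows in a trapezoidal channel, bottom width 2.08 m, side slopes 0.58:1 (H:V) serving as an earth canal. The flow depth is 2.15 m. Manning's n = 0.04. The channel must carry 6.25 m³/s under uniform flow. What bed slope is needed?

With bottom width b = 2.08 m and side slope z = 0.58: A = (b + zy)y = (2.08 + 0.58×2.15)×2.15 = 7.153 m²; P = b + 2y√(1+z²) = 2.08 + 2×2.15×1.156 = 7.051 m.
Hydraulic radius R = A/P = 7.153/7.051 = 1.014 m.
From Manning's equation, S = [nQ / (1 A R^(2/3))]² = [0.04 × 6.25 / (1 × 7.153 × 1.014^(2/3))]² = 0.0012.

S = 0.0012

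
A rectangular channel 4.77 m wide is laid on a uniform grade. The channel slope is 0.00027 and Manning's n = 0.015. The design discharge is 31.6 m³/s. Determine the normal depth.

Manning's equation rearranged: A R^(2/3) = nQ / (1·√S) = 0.015 × 31.6 / (√0.00027) = 28.85.
Try y = 5.06 m: A R^(2/3) = 33.31 — over.
Try y = 3.37 m: A R^(2/3) = 20.08 — short.
Try y = 4.5 m: A R^(2/3) = 28.86 — matches.

y_n = 4.5 m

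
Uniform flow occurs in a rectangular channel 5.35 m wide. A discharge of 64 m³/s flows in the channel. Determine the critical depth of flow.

y_c = 2.44 m

For a rectangular channel, critical depth y_c = (q²/g)^(1/3) where q = Q/b = 64/5.35 = 11.96 m²/s.
So y_c = (11.96²/9.81)^(1/3) = 2.44 m.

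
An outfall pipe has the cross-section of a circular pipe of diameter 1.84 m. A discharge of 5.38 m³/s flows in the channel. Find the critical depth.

At critical depth, Q² T / (g A³) = 1, i.e. A³/T = Q²/g = 5.38²/9.81 = 2.95.
At y = 1.02 m: A³/T = 1.894 — too small.
At y = 1.3 m: A³/T = 4.834 — too large.
At y = 1.15 m: A³/T = 2.999 — ≈ 2.95.

y_c = 1.15 m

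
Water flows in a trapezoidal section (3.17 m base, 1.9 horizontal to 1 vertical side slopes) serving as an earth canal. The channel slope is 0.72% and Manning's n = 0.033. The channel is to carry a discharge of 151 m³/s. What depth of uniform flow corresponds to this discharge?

y_n = 3.68 m

Manning's equation rearranged: A R^(2/3) = nQ / (1·√S) = 0.033 × 151 / (√0.0072) = 58.73.
At y = 4.65 m: A R^(2/3) = 100.4 — too large.
At y = 3.68 m: A R^(2/3) = 58.79 — ≈ 58.73.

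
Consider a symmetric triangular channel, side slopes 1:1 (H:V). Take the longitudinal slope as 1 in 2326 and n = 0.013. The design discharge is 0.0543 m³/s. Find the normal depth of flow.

y_n = 0.365 m

Manning's equation rearranged: A R^(2/3) = nQ / (1·√S) = 0.013 × 0.0543 / (√0.0004299) = 0.03404.
Try y = 0.317 m: A R^(2/3) = 0.02336 — too small.
Try y = 0.365 m: A R^(2/3) = 0.03402 — close enough.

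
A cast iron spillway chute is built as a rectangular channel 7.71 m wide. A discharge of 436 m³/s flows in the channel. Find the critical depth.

y_c = 6.88 m

For a rectangular channel, critical depth y_c = (q²/g)^(1/3) where q = Q/b = 436/7.71 = 56.55 m²/s.
So y_c = (56.55²/9.81)^(1/3) = 6.88 m.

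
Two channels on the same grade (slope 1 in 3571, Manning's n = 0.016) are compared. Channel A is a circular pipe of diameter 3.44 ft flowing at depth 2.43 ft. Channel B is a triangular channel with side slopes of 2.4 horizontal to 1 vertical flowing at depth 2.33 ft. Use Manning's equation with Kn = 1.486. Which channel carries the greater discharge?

Channel A: For a circular section of diameter D = 3.44 ft at depth y = 2.43 ft, the central angle is θ = 2 arccos(1 − 2y/D) = 3.993 rad. Then A = (D²/8)(θ − sin θ) = 7.018 ft² and P = Dθ/2 = 6.867 ft. Hydraulic radius R = A/P = 7.018/6.867 = 1.022 ft. Q_A = (1.486/0.016)·7.018·1.022^(2/3)·√0.00028 = 11.07 ft³/s.
Channel B: For a triangular section with side slope z = 2.4: A = zy² = 2.4×2.33² = 13.03 ft²; P = 2y√(1+z²) = 2×2.33×2.6 = 12.12 ft. Hydraulic radius R = A/P = 13.03/12.12 = 1.075 ft. Q_B = (1.486/0.016)·13.03·1.075^(2/3)·√0.00028 = 21.26 ft³/s.
Q_A = 11.07 ft³/s vs Q_B = 21.26 ft³/s, so channel B carries more.

channel B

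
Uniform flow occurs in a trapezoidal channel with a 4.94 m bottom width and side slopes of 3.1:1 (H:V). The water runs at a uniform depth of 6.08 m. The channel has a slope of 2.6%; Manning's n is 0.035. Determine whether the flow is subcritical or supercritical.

With bottom width b = 4.94 m and side slope z = 3.1: A = (b + zy)y = (4.94 + 3.1×6.08)×6.08 = 144.6 m²; P = b + 2y√(1+z²) = 4.94 + 2×6.08×3.257 = 44.55 m.
Hydraulic radius R = A/P = 144.6/44.55 = 3.247 m.
V = (1/n) R^(2/3) √S = (1/0.035) × 3.247^(2/3) × √0.026 = 10.1 m/s. Hydraulic depth D_h = A/T = 144.6/42.64 = 3.392 m.
Froude number Fr = V/√(g·D_h) = 10.1/√(9.81×3.392) = 1.75, which is greater than 1, so the flow is supercritical.

supercritical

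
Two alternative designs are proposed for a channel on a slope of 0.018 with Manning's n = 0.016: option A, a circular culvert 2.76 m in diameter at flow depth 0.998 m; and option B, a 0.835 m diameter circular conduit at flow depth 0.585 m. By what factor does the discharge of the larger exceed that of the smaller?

Channel A: For a circular section of diameter D = 2.76 m at depth y = 0.998 m, the central angle is θ = 2 arccos(1 − 2y/D) = 2.581 rad. Then A = (D²/8)(θ − sin θ) = 1.951 m² and P = Dθ/2 = 3.561 m. Hydraulic radius R = A/P = 1.951/3.561 = 0.5478 m. Q_A = (1/0.016)·1.951·0.5478^(2/3)·√0.018 = 10.95 m³/s.
Channel B: For a circular section of diameter D = 0.835 m at depth y = 0.585 m, the central angle is θ = 2 arccos(1 − 2y/D) = 3.967 rad. Then A = (D²/8)(θ − sin θ) = 0.4098 m² and P = Dθ/2 = 1.656 m. Hydraulic radius R = A/P = 0.4098/1.656 = 0.2474 m. Q_B = (1/0.016)·0.4098·0.2474^(2/3)·√0.018 = 1.354 m³/s.
The larger discharge is 10.95 m³/s and the smaller is 1.354 m³/s; the ratio is 8.09.

8.09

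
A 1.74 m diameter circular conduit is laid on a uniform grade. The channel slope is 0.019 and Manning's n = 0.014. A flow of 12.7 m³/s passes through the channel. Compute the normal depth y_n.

y_n = 1.35 m

Manning's equation rearranged: A R^(2/3) = nQ / (1·√S) = 0.014 × 12.7 / (√0.019) = 1.29.
At y = 1.47 m: A R^(2/3) = 1.4 — high.
At y = 1.2 m: A R^(2/3) = 1.121 — low.
At y = 1.35 m: A R^(2/3) = 1.293 — close enough.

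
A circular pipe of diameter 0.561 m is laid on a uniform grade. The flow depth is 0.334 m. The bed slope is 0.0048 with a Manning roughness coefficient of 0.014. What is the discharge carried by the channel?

Q = 0.219 m³/s

For a circular section of diameter D = 0.561 m at depth y = 0.334 m, the central angle is θ = 2 arccos(1 − 2y/D) = 3.525 rad. Then A = (D²/8)(θ − sin θ) = 0.1534 m² and P = Dθ/2 = 0.9889 m.
Hydraulic radius R = A/P = 0.1534/0.9889 = 0.1551 m.
Manning's equation: Q = (1/n) A R^(2/3) S^(1/2) = (1/0.014) × 0.1534 × 0.1551^(2/3) × 0.0048^(1/2) = 0.219 m³/s.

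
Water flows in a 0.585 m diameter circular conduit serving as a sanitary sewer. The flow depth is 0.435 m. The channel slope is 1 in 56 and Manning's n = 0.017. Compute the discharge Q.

For a circular section of diameter D = 0.585 m at depth y = 0.435 m, the central angle is θ = 2 arccos(1 − 2y/D) = 4.159 rad. Then A = (D²/8)(θ − sin θ) = 0.2143 m² and P = Dθ/2 = 1.217 m.
Hydraulic radius R = A/P = 0.2143/1.217 = 0.1762 m.
Manning's equation: Q = (1/n) A R^(2/3) S^(1/2) = (1/0.017) × 0.2143 × 0.1762^(2/3) × 0.01786^(1/2) = 0.529 m³/s.

Q = 0.529 m³/s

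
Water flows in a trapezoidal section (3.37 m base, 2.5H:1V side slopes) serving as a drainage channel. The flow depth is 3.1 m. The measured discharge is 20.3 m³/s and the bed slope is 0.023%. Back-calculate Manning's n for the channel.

n = 0.0369

With bottom width b = 3.37 m and side slope z = 2.5: A = (b + zy)y = (3.37 + 2.5×3.1)×3.1 = 34.47 m²; P = b + 2y√(1+z²) = 3.37 + 2×3.1×2.693 = 20.06 m.
Hydraulic radius R = A/P = 34.47/20.06 = 1.718 m.
Rearranging Manning's equation: n = (1/Q) A R^(2/3) S^(1/2) = (1/20.3) × 34.47 × 1.718^(2/3) × √0.00023 = 0.0369.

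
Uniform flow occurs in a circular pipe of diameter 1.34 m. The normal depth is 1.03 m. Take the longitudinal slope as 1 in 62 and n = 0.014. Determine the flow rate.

For a circular section of diameter D = 1.34 m at depth y = 1.03 m, the central angle is θ = 2 arccos(1 − 2y/D) = 4.276 rad. Then A = (D²/8)(θ − sin θ) = 1.163 m² and P = Dθ/2 = 2.865 m.
Hydraulic radius R = A/P = 1.163/2.865 = 0.406 m.
Manning's equation: Q = (1/n) A R^(2/3) S^(1/2) = (1/0.014) × 1.163 × 0.406^(2/3) × 0.01613^(1/2) = 5.79 m³/s.

Q = 5.79 m³/s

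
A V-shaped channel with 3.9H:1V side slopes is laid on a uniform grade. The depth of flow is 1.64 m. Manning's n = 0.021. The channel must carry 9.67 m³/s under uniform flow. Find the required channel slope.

S = 0.000509

For a triangular section with side slope z = 3.9: A = zy² = 3.9×1.64² = 10.49 m²; P = 2y√(1+z²) = 2×1.64×4.026 = 13.21 m.
Hydraulic radius R = A/P = 10.49/13.21 = 0.7943 m.
From Manning's equation, S = [nQ / (1 A R^(2/3))]² = [0.021 × 9.67 / (1 × 10.49 × 0.7943^(2/3))]² = 0.000509.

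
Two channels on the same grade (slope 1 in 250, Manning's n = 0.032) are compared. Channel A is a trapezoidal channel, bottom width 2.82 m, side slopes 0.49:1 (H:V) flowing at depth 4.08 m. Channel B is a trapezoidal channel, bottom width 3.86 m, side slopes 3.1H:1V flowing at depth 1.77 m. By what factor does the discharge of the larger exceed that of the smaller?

1.58

Channel A: With bottom width b = 2.82 m and side slope z = 0.49: A = (b + zy)y = (2.82 + 0.49×4.08)×4.08 = 19.66 m²; P = b + 2y√(1+z²) = 2.82 + 2×4.08×1.114 = 11.91 m. Hydraulic radius R = A/P = 19.66/11.91 = 1.651 m. Q_A = (1/0.032)·19.66·1.651^(2/3)·√0.004 = 54.29 m³/s.
Channel B: With bottom width b = 3.86 m and side slope z = 3.1: A = (b + zy)y = (3.86 + 3.1×1.77)×1.77 = 16.54 m²; P = b + 2y√(1+z²) = 3.86 + 2×1.77×3.257 = 15.39 m. Hydraulic radius R = A/P = 16.54/15.39 = 1.075 m. Q_B = (1/0.032)·16.54·1.075^(2/3)·√0.004 = 34.31 m³/s.
The larger discharge is 54.29 m³/s and the smaller is 34.31 m³/s; the ratio is 1.58.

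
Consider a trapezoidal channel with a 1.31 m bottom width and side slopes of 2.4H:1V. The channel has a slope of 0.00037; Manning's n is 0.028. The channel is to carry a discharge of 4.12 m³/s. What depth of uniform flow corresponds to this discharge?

y_n = 1.46 m

Manning's equation rearranged: A R^(2/3) = nQ / (1·√S) = 0.028 × 4.12 / (√0.00037) = 5.997.
Try y = 1.2 m: A R^(2/3) = 3.834 — low.
Try y = 1.63 m: A R^(2/3) = 7.756 — high.
Try y = 1.46 m: A R^(2/3) = 6.004 — close enough.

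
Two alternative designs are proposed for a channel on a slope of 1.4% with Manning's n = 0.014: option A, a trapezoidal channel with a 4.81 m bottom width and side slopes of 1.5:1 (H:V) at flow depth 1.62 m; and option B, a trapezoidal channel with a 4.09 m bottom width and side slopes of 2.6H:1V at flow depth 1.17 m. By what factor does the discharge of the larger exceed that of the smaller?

1.76

Channel A: With bottom width b = 4.81 m and side slope z = 1.5: A = (b + zy)y = (4.81 + 1.5×1.62)×1.62 = 11.73 m²; P = b + 2y√(1+z²) = 4.81 + 2×1.62×1.803 = 10.65 m. Hydraulic radius R = A/P = 11.73/10.65 = 1.101 m. Q_A = (1/0.014)·11.73·1.101^(2/3)·√0.014 = 105.7 m³/s.
Channel B: With bottom width b = 4.09 m and side slope z = 2.6: A = (b + zy)y = (4.09 + 2.6×1.17)×1.17 = 8.344 m²; P = b + 2y√(1+z²) = 4.09 + 2×1.17×2.786 = 10.61 m. Hydraulic radius R = A/P = 8.344/10.61 = 0.7866 m. Q_B = (1/0.014)·8.344·0.7866^(2/3)·√0.014 = 60.09 m³/s.
The larger discharge is 105.7 m³/s and the smaller is 60.09 m³/s; the ratio is 1.76.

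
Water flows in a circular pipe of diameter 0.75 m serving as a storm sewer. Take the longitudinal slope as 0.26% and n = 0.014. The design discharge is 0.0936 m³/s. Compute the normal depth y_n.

y_n = 0.214 m

Manning's equation rearranged: A R^(2/3) = nQ / (1·√S) = 0.014 × 0.0936 / (√0.0026) = 0.0257.
Trying y = 0.259 m: A R^(2/3) = 0.0371 — high.
Trying y = 0.181 m: A R^(2/3) = 0.01848 — low.
Trying y = 0.214 m: A R^(2/3) = 0.02571 — close enough.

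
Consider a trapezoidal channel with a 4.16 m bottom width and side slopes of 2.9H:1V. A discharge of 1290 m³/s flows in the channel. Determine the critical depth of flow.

y_c = 7.66 m

At critical depth, Q² T / (g A³) = 1, i.e. A³/T = Q²/g = 1290²/9.81 = 169600.
Try y = 9.69 m: A³/T = 506100 — too large.
Try y = 5.62 m: A³/T = 41350 — too small.
Try y = 7.66 m: A³/T = 169700 — ≈ 169600.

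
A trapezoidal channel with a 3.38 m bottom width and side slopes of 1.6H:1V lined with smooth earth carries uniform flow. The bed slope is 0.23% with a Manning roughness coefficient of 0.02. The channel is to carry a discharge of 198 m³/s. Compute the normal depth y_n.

y_n = 4.47 m

Manning's equation rearranged: A R^(2/3) = nQ / (1·√S) = 0.02 × 198 / (√0.0023) = 82.57.
At y = 4.97 m: A R^(2/3) = 105 — high.
At y = 3.16 m: A R^(2/3) = 38.59 — low.
At y = 4.47 m: A R^(2/3) = 82.62 — ≈ 82.57.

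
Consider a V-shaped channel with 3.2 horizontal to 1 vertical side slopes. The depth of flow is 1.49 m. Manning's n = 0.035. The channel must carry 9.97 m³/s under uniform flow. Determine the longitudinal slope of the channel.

S = 0.0038

For a triangular section with side slope z = 3.2: A = zy² = 3.2×1.49² = 7.104 m²; P = 2y√(1+z²) = 2×1.49×3.353 = 9.991 m.
Hydraulic radius R = A/P = 7.104/9.991 = 0.7111 m.
From Manning's equation, S = [nQ / (1 A R^(2/3))]² = [0.035 × 9.97 / (1 × 7.104 × 0.7111^(2/3))]² = 0.0038.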